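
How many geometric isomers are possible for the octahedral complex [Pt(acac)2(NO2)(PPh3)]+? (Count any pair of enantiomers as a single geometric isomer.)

2

The six octahedral sites form three mutually perpendicular trans pairs.
Each acac is bidentate and must span two cis positions.
Working through the distinct placements yields 2 geometric isomers: NO2 and PPh3 mutually trans; NO2 and PPh3 mutually cis (chiral).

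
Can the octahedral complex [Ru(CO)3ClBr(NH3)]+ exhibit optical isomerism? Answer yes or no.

The six octahedral sites form three mutually perpendicular trans pairs.
Working through the distinct placements yields 4 geometric isomers: CO mer (3 arrangements); CO fac (chiral).
One of these lacks any improper symmetry element and so occurs as an enantiomeric pair, giving 4 + 1 = 5 stereoisomers in total.

yes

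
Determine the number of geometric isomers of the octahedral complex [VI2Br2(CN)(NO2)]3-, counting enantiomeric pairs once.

6

Working through the distinct placements yields 6 geometric isomers: I cis, Br trans; I trans, Br trans; I cis, Br cis (3 arrangements, 2 chiral); I trans, Br cis.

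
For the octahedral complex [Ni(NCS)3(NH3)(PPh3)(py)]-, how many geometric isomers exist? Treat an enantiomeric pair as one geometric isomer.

In an octahedral complex each vertex has one trans partner and four cis neighbours.
The distinct arrangements are (4 in all): NCS mer (3 arrangements); NCS fac (chiral).

4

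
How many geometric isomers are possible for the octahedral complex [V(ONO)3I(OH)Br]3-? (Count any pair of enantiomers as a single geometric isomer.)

An octahedron has six vertices in three trans pairs; every non-trans pair is cis.
There are 4 geometric isomers: ONO mer (3 arrangements); ONO fac (chiral).

4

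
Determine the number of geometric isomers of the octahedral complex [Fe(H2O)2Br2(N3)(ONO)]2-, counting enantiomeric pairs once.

6

In an octahedral complex each vertex has one trans partner and four cis neighbours.
There are 6 geometric isomers: H2O trans, Br trans; H2O cis, Br trans; H2O cis, Br cis (3 arrangements, 2 chiral); H2O trans, Br cis.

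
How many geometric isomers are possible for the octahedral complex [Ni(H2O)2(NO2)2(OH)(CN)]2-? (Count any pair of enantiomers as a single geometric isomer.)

6

In an octahedral complex each vertex has one trans partner and four cis neighbours.
Working through the distinct placements yields 6 geometric isomers: H2O cis, NO2 cis (3 arrangements, 2 chiral); H2O cis, NO2 trans; H2O trans, NO2 cis; H2O trans, NO2 trans.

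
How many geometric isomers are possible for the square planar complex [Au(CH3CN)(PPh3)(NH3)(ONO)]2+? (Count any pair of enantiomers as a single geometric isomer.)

3

Systematic placement gives 3 geometric isomers: (CH3CN/ONO trans, NH3/PPh3 trans); (CH3CN/PPh3 trans, NH3/ONO trans); (CH3CN/NH3 trans, ONO/PPh3 trans).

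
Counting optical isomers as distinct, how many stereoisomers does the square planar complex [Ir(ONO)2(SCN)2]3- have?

A square has two trans pairs of vertices; adjacent vertices are cis.
The distinct arrangements are (2 in all): ONO cis; ONO trans.
Each arrangement has an internal mirror plane or centre of symmetry, so none is chiral.

2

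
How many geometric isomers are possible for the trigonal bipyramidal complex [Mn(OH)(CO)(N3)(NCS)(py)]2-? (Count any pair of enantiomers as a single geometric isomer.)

10

A trigonal bipyramid has two axial and three equatorial sites, which are chemically inequivalent.
Systematic enumeration (placing each ligand type in turn and discarding arrangements equivalent by rotation or reflection) gives 10 geometric isomers.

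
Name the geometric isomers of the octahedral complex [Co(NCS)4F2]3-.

The six octahedral sites form three mutually perpendicular trans pairs.
There are 2 geometric isomers: F trans; F cis.

cis and trans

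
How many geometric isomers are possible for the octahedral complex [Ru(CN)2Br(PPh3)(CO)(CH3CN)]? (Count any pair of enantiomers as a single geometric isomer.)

9

The six octahedral sites form three mutually perpendicular trans pairs.
Exhaustive case analysis gives 9 geometric isomers.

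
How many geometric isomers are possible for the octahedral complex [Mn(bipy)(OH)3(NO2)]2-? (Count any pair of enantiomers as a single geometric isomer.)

2

In an octahedral complex each vertex has one trans partner and four cis neighbours.
Each bipy is bidentate and must span two cis positions.
Systematic placement gives 2 geometric isomers: OH fac; OH mer.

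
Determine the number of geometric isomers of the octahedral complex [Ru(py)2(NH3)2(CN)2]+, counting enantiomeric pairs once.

Working through the distinct placements yields 5 geometric isomers: py trans, NH3 trans, CN trans; py cis, NH3 cis, CN trans; py trans, NH3 cis, CN cis; py cis, NH3 cis, CN cis (chiral); py cis, NH3 trans, CN cis.

5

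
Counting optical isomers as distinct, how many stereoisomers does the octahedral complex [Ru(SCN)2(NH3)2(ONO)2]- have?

An octahedron has six vertices in three trans pairs; every non-trans pair is cis.
Systematic placement gives 5 geometric isomers: SCN trans, NH3 trans, ONO trans; SCN cis, NH3 trans, ONO cis; SCN trans, NH3 cis, ONO cis; SCN cis, NH3 cis, ONO cis (chiral); SCN cis, NH3 cis, ONO trans.
One of these lacks any improper symmetry element and so occurs as an enantiomeric pair, giving 5 + 1 = 6 stereoisomers in total.

6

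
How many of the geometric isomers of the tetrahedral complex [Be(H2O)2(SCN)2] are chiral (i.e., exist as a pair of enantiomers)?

0

In a tetrahedral complex all four positions are equivalent and every pair of ligands is adjacent — there is no cis/trans distinction.
Only one geometric arrangement is possible.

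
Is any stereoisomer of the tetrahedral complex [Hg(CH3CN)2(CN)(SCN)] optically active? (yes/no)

All four vertices of a tetrahedron are equivalent and mutually adjacent, so cis/trans isomerism cannot arise.
Only one geometric arrangement is possible.

no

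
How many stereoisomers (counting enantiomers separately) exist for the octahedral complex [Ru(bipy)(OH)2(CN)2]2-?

Each bipy is bidentate and must span two cis positions.
The distinct arrangements are (3 in all): OH cis, CN trans; OH cis, CN cis (chiral); OH trans, CN cis.
One of these lacks any improper symmetry element and so occurs as an enantiomeric pair, giving 3 + 1 = 4 stereoisomers in total.

4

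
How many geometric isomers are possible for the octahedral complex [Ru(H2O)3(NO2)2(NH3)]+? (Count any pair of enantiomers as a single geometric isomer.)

3

An octahedron has six vertices in three trans pairs; every non-trans pair is cis.
The distinct arrangements are (3 in all): H2O mer, NO2 trans; H2O mer, NO2 cis; H2O fac, NO2 cis.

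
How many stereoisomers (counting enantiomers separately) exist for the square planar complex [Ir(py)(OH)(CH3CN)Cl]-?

In a square planar complex each vertex has one trans partner and two cis neighbours.
Systematic placement gives 3 geometric isomers: (CH3CN/OH trans, Cl/py trans); (CH3CN/py trans, Cl/OH trans); (CH3CN/Cl trans, OH/py trans).
Each arrangement has an internal mirror plane or centre of symmetry, so none is chiral.

3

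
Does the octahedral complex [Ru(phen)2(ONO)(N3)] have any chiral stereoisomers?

In an octahedral complex each vertex has one trans partner and four cis neighbours.
Each phen is bidentate and must span two cis positions.
The distinct arrangements are (2 in all): ONO and N3 mutually trans; ONO and N3 mutually cis (chiral).
One of these lacks any improper symmetry element and so occurs as an enantiomeric pair, giving 2 + 1 = 3 stereoisomers in total.

yes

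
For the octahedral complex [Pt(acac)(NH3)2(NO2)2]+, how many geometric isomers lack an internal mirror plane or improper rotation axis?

1

The six octahedral sites form three mutually perpendicular trans pairs.
Each acac is bidentate and must span two cis positions.
There are 3 geometric isomers: NH3 trans, NO2 cis; NH3 cis, NO2 cis (chiral); NH3 cis, NO2 trans.
One of these lacks any improper symmetry element and so occurs as an enantiomeric pair, giving 3 + 1 = 4 stereoisomers in total.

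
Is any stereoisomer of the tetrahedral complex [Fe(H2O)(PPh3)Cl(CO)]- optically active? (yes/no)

yes

All four vertices of a tetrahedron are equivalent and mutually adjacent, so cis/trans isomerism cannot arise.
Only one geometric arrangement is possible; it has no improper symmetry element, so it exists as a pair of enantiomers (2 stereoisomers).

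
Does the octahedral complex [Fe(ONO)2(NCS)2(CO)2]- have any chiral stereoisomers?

The six octahedral sites form three mutually perpendicular trans pairs.
Systematic placement gives 5 geometric isomers: ONO trans, NCS trans, CO trans; ONO cis, NCS cis, CO trans; ONO trans, NCS cis, CO cis; ONO cis, NCS cis, CO cis (chiral); ONO cis, NCS trans, CO cis.
One of these lacks any improper symmetry element and so occurs as an enantiomeric pair, giving 5 + 1 = 6 stereoisomers in total.

yes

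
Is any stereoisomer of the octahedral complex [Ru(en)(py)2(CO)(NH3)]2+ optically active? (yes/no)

In an octahedral complex each vertex has one trans partner and four cis neighbours.
Each en is bidentate and must span two cis positions.
Working through the distinct placements yields 4 geometric isomers: py cis (3 arrangements, 2 chiral); py trans.
Of these, 2 lack any improper symmetry element and so occur as enantiomeric pairs, giving 4 + 2 = 6 stereoisomers in total.

yes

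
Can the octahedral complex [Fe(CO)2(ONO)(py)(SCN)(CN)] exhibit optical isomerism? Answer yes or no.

yes

Systematic enumeration (placing each ligand type in turn and discarding arrangements equivalent by rotation or reflection) gives 9 geometric isomers.
Of these, 6 lack any improper symmetry element and so occur as enantiomeric pairs, giving 9 + 6 = 15 stereoisomers in total.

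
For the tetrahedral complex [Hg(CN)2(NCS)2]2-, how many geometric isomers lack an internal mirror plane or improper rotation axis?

Only one geometric arrangement is possible.

0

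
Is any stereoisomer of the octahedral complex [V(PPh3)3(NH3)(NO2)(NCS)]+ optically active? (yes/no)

In an octahedral complex each vertex has one trans partner and four cis neighbours.
Systematic placement gives 4 geometric isomers: PPh3 mer (3 arrangements); PPh3 fac (chiral).
One of these lacks any improper symmetry element and so occurs as an enantiomeric pair, giving 4 + 1 = 5 stereoisomers in total.

yes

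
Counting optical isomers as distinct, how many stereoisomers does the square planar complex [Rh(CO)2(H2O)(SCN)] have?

2

Working through the distinct placements yields 2 geometric isomers: CO cis; CO trans.
Each arrangement has an internal mirror plane or centre of symmetry, so none is chiral.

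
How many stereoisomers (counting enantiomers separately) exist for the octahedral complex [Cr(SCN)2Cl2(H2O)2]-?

6

There are 5 geometric isomers: SCN trans, Cl trans, H2O trans; SCN cis, Cl trans, H2O cis; SCN trans, Cl cis, H2O cis; SCN cis, Cl cis, H2O cis (chiral); SCN cis, Cl cis, H2O trans.
One of these lacks any improper symmetry element and so occurs as an enantiomeric pair, giving 5 + 1 = 6 stereoisomers in total.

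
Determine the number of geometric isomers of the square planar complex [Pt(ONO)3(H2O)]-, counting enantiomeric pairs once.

1

In a square planar complex each vertex has one trans partner and two cis neighbours.
Only one geometric arrangement is possible.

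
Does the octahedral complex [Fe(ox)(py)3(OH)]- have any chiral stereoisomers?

Each ox is bidentate and must span two cis positions.
Working through the distinct placements yields 2 geometric isomers: py mer; py fac.
Each arrangement has an internal mirror plane or centre of symmetry, so none is chiral.

no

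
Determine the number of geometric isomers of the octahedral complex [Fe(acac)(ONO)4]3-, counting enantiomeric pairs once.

In an octahedral complex each vertex has one trans partner and four cis neighbours.
Each acac is bidentate and must span two cis positions.
Only one geometric arrangement is possible.

1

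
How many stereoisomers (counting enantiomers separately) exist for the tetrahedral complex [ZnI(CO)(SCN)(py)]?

2

In a tetrahedral complex all four positions are equivalent and every pair of ligands is adjacent — there is no cis/trans distinction.
Only one geometric arrangement is possible; it has no improper symmetry element, so it exists as a pair of enantiomers (2 stereoisomers).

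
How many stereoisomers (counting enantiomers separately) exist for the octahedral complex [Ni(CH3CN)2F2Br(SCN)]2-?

8

In an octahedral complex each vertex has one trans partner and four cis neighbours.
Systematic placement gives 6 geometric isomers: CH3CN cis, F cis (3 arrangements, 2 chiral); CH3CN cis, F trans; CH3CN trans, F cis; CH3CN trans, F trans.
Of these, 2 lack any improper symmetry element and so occur as enantiomeric pairs, giving 6 + 2 = 8 stereoisomers in total.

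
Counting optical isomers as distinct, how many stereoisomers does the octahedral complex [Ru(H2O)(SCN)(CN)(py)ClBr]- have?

30

In an octahedral complex each vertex has one trans partner and four cis neighbours.
Exhaustive case analysis gives 15 geometric isomers.
Of these, 15 lack any improper symmetry element and so occur as enantiomeric pairs, giving 15 + 15 = 30 stereoisomers in total.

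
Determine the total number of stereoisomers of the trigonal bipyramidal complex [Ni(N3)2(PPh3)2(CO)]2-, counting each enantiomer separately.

In a trigonal bipyramid the two axial positions differ from the three equatorial ones.
Systematic enumeration (placing each ligand type in turn and discarding arrangements equivalent by rotation or reflection) gives 5 geometric isomers.
One of these lacks any improper symmetry element and so occurs as an enantiomeric pair, giving 5 + 1 = 6 stereoisomers in total.

6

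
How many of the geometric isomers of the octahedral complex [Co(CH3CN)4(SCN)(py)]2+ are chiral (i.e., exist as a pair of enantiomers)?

0

The six octahedral sites form three mutually perpendicular trans pairs.
Working through the distinct placements yields 2 geometric isomers: SCN and py mutually trans; SCN and py mutually cis.
Each arrangement has an internal mirror plane or centre of symmetry, so none is chiral.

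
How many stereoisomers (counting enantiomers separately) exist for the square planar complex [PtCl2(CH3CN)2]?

2

In a square planar complex each vertex has one trans partner and two cis neighbours.
Working through the distinct placements yields 2 geometric isomers: Cl cis; Cl trans.
Each arrangement has an internal mirror plane or centre of symmetry, so none is chiral.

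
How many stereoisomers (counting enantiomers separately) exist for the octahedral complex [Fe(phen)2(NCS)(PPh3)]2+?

3

An octahedron has six vertices in three trans pairs; every non-trans pair is cis.
Each phen is bidentate and must span two cis positions.
There are 2 geometric isomers: NCS and PPh3 mutually trans; NCS and PPh3 mutually cis (chiral).
One of these lacks any improper symmetry element and so occurs as an enantiomeric pair, giving 2 + 1 = 3 stereoisomers in total.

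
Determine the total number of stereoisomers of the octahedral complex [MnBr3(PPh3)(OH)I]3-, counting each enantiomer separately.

In an octahedral complex each vertex has one trans partner and four cis neighbours.
The distinct arrangements are (4 in all): Br mer (3 arrangements); Br fac (chiral).
One of these lacks any improper symmetry element and so occurs as an enantiomeric pair, giving 4 + 1 = 5 stereoisomers in total.

5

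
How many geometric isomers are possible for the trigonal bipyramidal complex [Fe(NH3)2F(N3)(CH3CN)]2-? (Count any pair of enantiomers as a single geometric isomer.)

7

In a trigonal bipyramid the two axial positions differ from the three equatorial ones.
Placing the ligands in turn and identifying arrangements related by rotation or reflection leaves 7 distinct geometric isomers.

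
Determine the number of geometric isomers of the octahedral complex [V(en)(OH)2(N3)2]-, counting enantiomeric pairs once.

An octahedron has six vertices in three trans pairs; every non-trans pair is cis.
Each en is bidentate and must span two cis positions.
There are 3 geometric isomers: OH cis, N3 trans; OH cis, N3 cis (chiral); OH trans, N3 cis.

3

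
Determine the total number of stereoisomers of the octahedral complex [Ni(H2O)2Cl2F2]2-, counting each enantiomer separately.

6

In an octahedral complex each vertex has one trans partner and four cis neighbours.
There are 5 geometric isomers: H2O trans, Cl trans, F trans; H2O cis, Cl trans, F cis; H2O trans, Cl cis, F cis; H2O cis, Cl cis, F cis (chiral); H2O cis, Cl cis, F trans.
One of these lacks any improper symmetry element and so occurs as an enantiomeric pair, giving 5 + 1 = 6 stereoisomers in total.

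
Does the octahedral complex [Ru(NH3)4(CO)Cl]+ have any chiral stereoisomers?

The distinct arrangements are (2 in all): CO and Cl mutually trans; CO and Cl mutually cis.
Each arrangement has an internal mirror plane or centre of symmetry, so none is chiral.

no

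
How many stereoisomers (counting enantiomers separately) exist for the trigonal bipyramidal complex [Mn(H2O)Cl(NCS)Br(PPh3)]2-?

Exhaustive case analysis gives 10 geometric isomers.
Of these, 10 lack any improper symmetry element and so occur as enantiomeric pairs, giving 10 + 10 = 20 stereoisomers in total.

20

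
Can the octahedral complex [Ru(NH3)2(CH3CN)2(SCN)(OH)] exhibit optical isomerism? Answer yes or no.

yes

An octahedron has six vertices in three trans pairs; every non-trans pair is cis.
The distinct arrangements are (6 in all): NH3 trans, CH3CN trans; NH3 cis, CH3CN trans; NH3 cis, CH3CN cis (3 arrangements, 2 chiral); NH3 trans, CH3CN cis.
Of these, 2 lack any improper symmetry element and so occur as enantiomeric pairs, giving 6 + 2 = 8 stereoisomers in total.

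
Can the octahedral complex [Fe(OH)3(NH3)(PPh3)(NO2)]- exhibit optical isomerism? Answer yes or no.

An octahedron has six vertices in three trans pairs; every non-trans pair is cis.
There are 4 geometric isomers: OH mer (3 arrangements); OH fac (chiral).
One of these lacks any improper symmetry element and so occurs as an enantiomeric pair, giving 4 + 1 = 5 stereoisomers in total.

yes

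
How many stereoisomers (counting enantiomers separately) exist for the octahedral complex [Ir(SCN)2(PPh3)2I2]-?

The six octahedral sites form three mutually perpendicular trans pairs.
Working through the distinct placements yields 5 geometric isomers: SCN trans, PPh3 trans, I trans; SCN cis, PPh3 cis, I trans; SCN trans, PPh3 cis, I cis; SCN cis, PPh3 cis, I cis (chiral); SCN cis, PPh3 trans, I cis.
One of these lacks any improper symmetry element and so occurs as an enantiomeric pair, giving 5 + 1 = 6 stereoisomers in total.

6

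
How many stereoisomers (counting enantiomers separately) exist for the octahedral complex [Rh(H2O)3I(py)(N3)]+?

5

Working through the distinct placements yields 4 geometric isomers: H2O mer (3 arrangements); H2O fac (chiral).
One of these lacks any improper symmetry element and so occurs as an enantiomeric pair, giving 4 + 1 = 5 stereoisomers in total.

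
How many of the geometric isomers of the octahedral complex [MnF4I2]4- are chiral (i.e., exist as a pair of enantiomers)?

The six octahedral sites form three mutually perpendicular trans pairs.
Systematic placement gives 2 geometric isomers: I trans; I cis.
Each arrangement has an internal mirror plane or centre of symmetry, so none is chiral.

0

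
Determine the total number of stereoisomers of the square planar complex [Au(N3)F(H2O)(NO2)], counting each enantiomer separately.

A square has two trans pairs of vertices; adjacent vertices are cis.
Working through the distinct placements yields 3 geometric isomers: (F/N3 trans, H2O/NO2 trans); (F/NO2 trans, H2O/N3 trans); (F/H2O trans, N3/NO2 trans).
Each arrangement has an internal mirror plane or centre of symmetry, so none is chiral.

3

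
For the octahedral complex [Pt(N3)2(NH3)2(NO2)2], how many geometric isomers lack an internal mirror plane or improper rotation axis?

1

In an octahedral complex each vertex has one trans partner and four cis neighbours.
There are 5 geometric isomers: N3 trans, NH3 trans, NO2 trans; N3 trans, NH3 cis, NO2 cis; N3 cis, NH3 cis, NO2 trans; N3 cis, NH3 cis, NO2 cis (chiral); N3 cis, NH3 trans, NO2 cis.
One of these lacks any improper symmetry element and so occurs as an enantiomeric pair, giving 5 + 1 = 6 stereoisomers in total.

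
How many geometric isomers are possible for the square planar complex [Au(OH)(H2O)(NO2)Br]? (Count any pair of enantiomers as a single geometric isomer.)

3

A square has two trans pairs of vertices; adjacent vertices are cis.
The distinct arrangements are (3 in all): (Br/NO2 trans, H2O/OH trans); (Br/OH trans, H2O/NO2 trans); (Br/H2O trans, NO2/OH trans).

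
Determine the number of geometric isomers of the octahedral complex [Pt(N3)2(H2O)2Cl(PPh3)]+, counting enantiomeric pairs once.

An octahedron has six vertices in three trans pairs; every non-trans pair is cis.
The distinct arrangements are (6 in all): N3 cis, H2O cis (3 arrangements, 2 chiral); N3 trans, H2O cis; N3 cis, H2O trans; N3 trans, H2O trans.

6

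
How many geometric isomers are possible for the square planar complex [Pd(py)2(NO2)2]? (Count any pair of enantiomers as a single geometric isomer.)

2

There are 2 geometric isomers: py cis; py trans.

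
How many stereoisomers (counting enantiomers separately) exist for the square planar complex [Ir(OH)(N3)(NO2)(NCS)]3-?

A square has two trans pairs of vertices; adjacent vertices are cis.
Working through the distinct placements yields 3 geometric isomers: (N3/NO2 trans, NCS/OH trans); (N3/OH trans, NCS/NO2 trans); (N3/NCS trans, NO2/OH trans).
Each arrangement has an internal mirror plane or centre of symmetry, so none is chiral.

3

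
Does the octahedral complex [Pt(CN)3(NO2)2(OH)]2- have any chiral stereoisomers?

no

Working through the distinct placements yields 3 geometric isomers: CN mer, NO2 cis; CN mer, NO2 trans; CN fac, NO2 cis.
Each arrangement has an internal mirror plane or centre of symmetry, so none is chiral.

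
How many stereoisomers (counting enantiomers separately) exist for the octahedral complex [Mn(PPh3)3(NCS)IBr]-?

An octahedron has six vertices in three trans pairs; every non-trans pair is cis.
The distinct arrangements are (4 in all): PPh3 mer (3 arrangements); PPh3 fac (chiral).
One of these lacks any improper symmetry element and so occurs as an enantiomeric pair, giving 4 + 1 = 5 stereoisomers in total.

5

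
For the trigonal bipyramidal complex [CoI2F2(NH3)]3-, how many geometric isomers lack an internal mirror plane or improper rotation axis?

Exhaustive case analysis gives 5 geometric isomers.
One of these lacks any improper symmetry element and so occurs as an enantiomeric pair, giving 5 + 1 = 6 stereoisomers in total.

1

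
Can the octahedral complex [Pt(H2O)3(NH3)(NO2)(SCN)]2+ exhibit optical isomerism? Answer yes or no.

yes

Systematic placement gives 4 geometric isomers: H2O mer (3 arrangements); H2O fac (chiral).
One of these lacks any improper symmetry element and so occurs as an enantiomeric pair, giving 4 + 1 = 5 stereoisomers in total.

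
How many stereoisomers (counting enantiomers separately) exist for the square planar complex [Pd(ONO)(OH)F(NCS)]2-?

In a square planar complex each vertex has one trans partner and two cis neighbours.
The distinct arrangements are (3 in all): (F/OH trans, NCS/ONO trans); (F/ONO trans, NCS/OH trans); (F/NCS trans, OH/ONO trans).
Each arrangement has an internal mirror plane or centre of symmetry, so none is chiral.

3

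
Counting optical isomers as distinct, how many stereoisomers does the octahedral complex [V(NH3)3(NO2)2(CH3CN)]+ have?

3

Systematic placement gives 3 geometric isomers: NH3 mer, NO2 trans; NH3 fac, NO2 cis; NH3 mer, NO2 cis.
Each arrangement has an internal mirror plane or centre of symmetry, so none is chiral.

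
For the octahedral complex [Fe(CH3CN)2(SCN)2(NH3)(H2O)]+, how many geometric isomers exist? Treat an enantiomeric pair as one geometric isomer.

In an octahedral complex each vertex has one trans partner and four cis neighbours.
The distinct arrangements are (6 in all): CH3CN trans, SCN trans; CH3CN trans, SCN cis; CH3CN cis, SCN trans; CH3CN cis, SCN cis (3 arrangements, 2 chiral).

6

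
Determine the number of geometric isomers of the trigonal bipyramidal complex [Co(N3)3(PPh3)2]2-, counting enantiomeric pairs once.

A trigonal bipyramid has two axial and three equatorial sites, which are chemically inequivalent.
Working through the distinct placements yields 3 geometric isomers: PPh3 both equatorial; PPh3 one axial, one equatorial; PPh3 both axial.

3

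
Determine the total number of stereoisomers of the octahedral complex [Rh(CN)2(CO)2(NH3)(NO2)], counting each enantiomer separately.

The six octahedral sites form three mutually perpendicular trans pairs.
Working through the distinct placements yields 6 geometric isomers: CN trans, CO trans; CN trans, CO cis; CN cis, CO cis (3 arrangements, 2 chiral); CN cis, CO trans.
Of these, 2 lack any improper symmetry element and so occur as enantiomeric pairs, giving 6 + 2 = 8 stereoisomers in total.

8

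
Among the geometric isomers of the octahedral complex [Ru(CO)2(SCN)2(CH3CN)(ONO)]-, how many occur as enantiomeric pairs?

2

The six octahedral sites form three mutually perpendicular trans pairs.
The distinct arrangements are (6 in all): CO cis, SCN trans; CO cis, SCN cis (3 arrangements, 2 chiral); CO trans, SCN trans; CO trans, SCN cis.
Of these, 2 lack any improper symmetry element and so occur as enantiomeric pairs, giving 6 + 2 = 8 stereoisomers in total.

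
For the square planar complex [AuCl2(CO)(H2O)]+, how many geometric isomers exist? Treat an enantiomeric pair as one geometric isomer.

A square has two trans pairs of vertices; adjacent vertices are cis.
Systematic placement gives 2 geometric isomers: Cl cis; Cl trans.

2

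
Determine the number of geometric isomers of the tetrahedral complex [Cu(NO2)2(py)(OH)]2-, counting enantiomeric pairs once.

All four vertices of a tetrahedron are equivalent and mutually adjacent, so cis/trans isomerism cannot arise.
Only one geometric arrangement is possible.

1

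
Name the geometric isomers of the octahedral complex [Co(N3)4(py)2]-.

cis and trans

In an octahedral complex each vertex has one trans partner and four cis neighbours.
Working through the distinct placements yields 2 geometric isomers: py trans; py cis.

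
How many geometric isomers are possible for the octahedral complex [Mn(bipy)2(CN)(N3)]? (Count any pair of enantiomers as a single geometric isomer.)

Each bipy is bidentate and must span two cis positions.
There are 2 geometric isomers: CN and N3 mutually trans; CN and N3 mutually cis (chiral).

2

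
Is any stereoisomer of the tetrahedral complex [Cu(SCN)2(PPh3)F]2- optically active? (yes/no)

Only one geometric arrangement is possible.

no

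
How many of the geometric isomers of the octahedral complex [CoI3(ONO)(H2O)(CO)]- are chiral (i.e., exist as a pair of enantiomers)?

1

The six octahedral sites form three mutually perpendicular trans pairs.
Systematic placement gives 4 geometric isomers: I mer (3 arrangements); I fac (chiral).
One of these lacks any improper symmetry element and so occurs as an enantiomeric pair, giving 4 + 1 = 5 stereoisomers in total.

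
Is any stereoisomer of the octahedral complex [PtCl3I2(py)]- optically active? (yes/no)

no

An octahedron has six vertices in three trans pairs; every non-trans pair is cis.
There are 3 geometric isomers: Cl mer, I cis; Cl mer, I trans; Cl fac, I cis.
Each arrangement has an internal mirror plane or centre of symmetry, so none is chiral.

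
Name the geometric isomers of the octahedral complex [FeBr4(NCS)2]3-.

In an octahedral complex each vertex has one trans partner and four cis neighbours.
Working through the distinct placements yields 2 geometric isomers: NCS trans; NCS cis.

cis and trans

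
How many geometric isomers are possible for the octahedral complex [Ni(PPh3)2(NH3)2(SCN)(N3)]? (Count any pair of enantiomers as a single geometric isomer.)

The distinct arrangements are (6 in all): PPh3 cis, NH3 cis (3 arrangements, 2 chiral); PPh3 trans, NH3 cis; PPh3 cis, NH3 trans; PPh3 trans, NH3 trans.

6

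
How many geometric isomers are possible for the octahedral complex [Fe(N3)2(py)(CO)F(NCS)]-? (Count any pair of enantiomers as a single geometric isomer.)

The six octahedral sites form three mutually perpendicular trans pairs.
Placing the ligands in turn and identifying arrangements related by rotation or reflection leaves 9 distinct geometric isomers.

9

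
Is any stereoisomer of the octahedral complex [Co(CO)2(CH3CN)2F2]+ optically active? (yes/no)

yes

An octahedron has six vertices in three trans pairs; every non-trans pair is cis.
The distinct arrangements are (5 in all): CO trans, CH3CN trans, F trans; CO cis, CH3CN trans, F cis; CO cis, CH3CN cis, F trans; CO cis, CH3CN cis, F cis (chiral); CO trans, CH3CN cis, F cis.
One of these lacks any improper symmetry element and so occurs as an enantiomeric pair, giving 5 + 1 = 6 stereoisomers in total.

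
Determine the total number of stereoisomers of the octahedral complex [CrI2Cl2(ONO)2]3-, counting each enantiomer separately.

6

The six octahedral sites form three mutually perpendicular trans pairs.
Working through the distinct placements yields 5 geometric isomers: I trans, Cl trans, ONO trans; I cis, Cl trans, ONO cis; I cis, Cl cis, ONO trans; I cis, Cl cis, ONO cis (chiral); I trans, Cl cis, ONO cis.
One of these lacks any improper symmetry element and so occurs as an enantiomeric pair, giving 5 + 1 = 6 stereoisomers in total.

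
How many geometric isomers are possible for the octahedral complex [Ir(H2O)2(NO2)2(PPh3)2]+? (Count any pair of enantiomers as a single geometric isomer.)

5

An octahedron has six vertices in three trans pairs; every non-trans pair is cis.
Working through the distinct placements yields 5 geometric isomers: H2O trans, NO2 trans, PPh3 trans; H2O trans, NO2 cis, PPh3 cis; H2O cis, NO2 cis, PPh3 trans; H2O cis, NO2 cis, PPh3 cis (chiral); H2O cis, NO2 trans, PPh3 cis.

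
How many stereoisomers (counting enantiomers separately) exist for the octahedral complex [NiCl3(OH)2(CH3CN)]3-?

An octahedron has six vertices in three trans pairs; every non-trans pair is cis.
Systematic placement gives 3 geometric isomers: Cl mer, OH trans; Cl fac, OH cis; Cl mer, OH cis.
Each arrangement has an internal mirror plane or centre of symmetry, so none is chiral.

3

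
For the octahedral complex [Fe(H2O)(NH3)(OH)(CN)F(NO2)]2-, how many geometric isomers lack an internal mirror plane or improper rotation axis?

15

In an octahedral complex each vertex has one trans partner and four cis neighbours.
Exhaustive case analysis gives 15 geometric isomers.
Of these, 15 lack any improper symmetry element and so occur as enantiomeric pairs, giving 15 + 15 = 30 stereoisomers in total.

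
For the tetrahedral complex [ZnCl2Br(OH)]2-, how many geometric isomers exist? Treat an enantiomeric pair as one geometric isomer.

In a tetrahedral complex all four positions are equivalent and every pair of ligands is adjacent — there is no cis/trans distinction.
Only one geometric arrangement is possible.

1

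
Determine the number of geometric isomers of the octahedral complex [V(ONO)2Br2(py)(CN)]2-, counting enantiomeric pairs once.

In an octahedral complex each vertex has one trans partner and four cis neighbours.
There are 6 geometric isomers: ONO cis, Br trans; ONO trans, Br trans; ONO cis, Br cis (3 arrangements, 2 chiral); ONO trans, Br cis.

6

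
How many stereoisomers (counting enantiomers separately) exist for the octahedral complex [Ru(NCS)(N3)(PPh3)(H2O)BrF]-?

An octahedron has six vertices in three trans pairs; every non-trans pair is cis.
Exhaustive case analysis gives 15 geometric isomers.
Of these, 15 lack any improper symmetry element and so occur as enantiomeric pairs, giving 15 + 15 = 30 stereoisomers in total.

30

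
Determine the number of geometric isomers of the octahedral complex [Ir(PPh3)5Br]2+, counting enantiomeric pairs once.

The six octahedral sites form three mutually perpendicular trans pairs.
Only one geometric arrangement is possible.

1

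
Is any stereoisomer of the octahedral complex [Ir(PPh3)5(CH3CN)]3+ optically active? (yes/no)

The six octahedral sites form three mutually perpendicular trans pairs.
Only one geometric arrangement is possible.

no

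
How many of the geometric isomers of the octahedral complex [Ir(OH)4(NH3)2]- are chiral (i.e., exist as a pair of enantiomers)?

In an octahedral complex each vertex has one trans partner and four cis neighbours.
Systematic placement gives 2 geometric isomers: NH3 trans; NH3 cis.
Each arrangement has an internal mirror plane or centre of symmetry, so none is chiral.

0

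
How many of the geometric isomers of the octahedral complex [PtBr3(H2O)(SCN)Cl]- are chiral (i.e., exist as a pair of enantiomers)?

There are 4 geometric isomers: Br mer (3 arrangements); Br fac (chiral).
One of these lacks any improper symmetry element and so occurs as an enantiomeric pair, giving 4 + 1 = 5 stereoisomers in total.

1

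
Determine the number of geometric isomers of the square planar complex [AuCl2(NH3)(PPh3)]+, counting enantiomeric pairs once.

2

In a square planar complex each vertex has one trans partner and two cis neighbours.
There are 2 geometric isomers: Cl cis; Cl trans.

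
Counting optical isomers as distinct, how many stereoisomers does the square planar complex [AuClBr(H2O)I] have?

A square has two trans pairs of vertices; adjacent vertices are cis.
Systematic placement gives 3 geometric isomers: (Br/H2O trans, Cl/I trans); (Br/I trans, Cl/H2O trans); (Br/Cl trans, H2O/I trans).
Each arrangement has an internal mirror plane or centre of symmetry, so none is chiral.

3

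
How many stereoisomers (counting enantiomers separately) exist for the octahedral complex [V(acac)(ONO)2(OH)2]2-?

Each acac is bidentate and must span two cis positions.
The distinct arrangements are (3 in all): ONO cis, OH trans; ONO cis, OH cis (chiral); ONO trans, OH cis.
One of these lacks any improper symmetry element and so occurs as an enantiomeric pair, giving 3 + 1 = 4 stereoisomers in total.

4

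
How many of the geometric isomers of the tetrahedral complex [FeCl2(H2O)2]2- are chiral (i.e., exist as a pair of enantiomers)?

0

In a tetrahedral complex all four positions are equivalent and every pair of ligands is adjacent — there is no cis/trans distinction.
Only one geometric arrangement is possible.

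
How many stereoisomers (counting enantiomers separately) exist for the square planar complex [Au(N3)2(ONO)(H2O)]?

2

A square has two trans pairs of vertices; adjacent vertices are cis.
Systematic placement gives 2 geometric isomers: N3 cis; N3 trans.
Each arrangement has an internal mirror plane or centre of symmetry, so none is chiral.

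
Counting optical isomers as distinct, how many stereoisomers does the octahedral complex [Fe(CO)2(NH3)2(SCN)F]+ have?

8

An octahedron has six vertices in three trans pairs; every non-trans pair is cis.
The distinct arrangements are (6 in all): CO trans, NH3 cis; CO trans, NH3 trans; CO cis, NH3 cis (3 arrangements, 2 chiral); CO cis, NH3 trans.
Of these, 2 lack any improper symmetry element and so occur as enantiomeric pairs, giving 6 + 2 = 8 stereoisomers in total.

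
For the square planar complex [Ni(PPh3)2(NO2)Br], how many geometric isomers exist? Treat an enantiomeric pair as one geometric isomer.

2

Working through the distinct placements yields 2 geometric isomers: PPh3 cis; PPh3 trans.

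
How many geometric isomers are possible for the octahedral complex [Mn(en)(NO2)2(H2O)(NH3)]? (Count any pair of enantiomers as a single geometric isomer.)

4

The six octahedral sites form three mutually perpendicular trans pairs.
Each en is bidentate and must span two cis positions.
The distinct arrangements are (4 in all): NO2 cis (3 arrangements, 2 chiral); NO2 trans.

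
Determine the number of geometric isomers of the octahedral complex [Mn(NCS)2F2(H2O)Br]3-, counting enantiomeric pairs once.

6

Systematic placement gives 6 geometric isomers: NCS trans, F cis; NCS cis, F cis (3 arrangements, 2 chiral); NCS trans, F trans; NCS cis, F trans.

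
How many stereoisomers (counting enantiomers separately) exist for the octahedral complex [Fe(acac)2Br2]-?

Each acac is bidentate and must span two cis positions.
The distinct arrangements are (2 in all): Br trans; Br cis (chiral).
One of these lacks any improper symmetry element and so occurs as an enantiomeric pair, giving 2 + 1 = 3 stereoisomers in total.

3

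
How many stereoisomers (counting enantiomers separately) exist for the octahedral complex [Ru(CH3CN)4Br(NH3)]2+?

2

In an octahedral complex each vertex has one trans partner and four cis neighbours.
The distinct arrangements are (2 in all): Br and NH3 mutually cis; Br and NH3 mutually trans.
Each arrangement has an internal mirror plane or centre of symmetry, so none is chiral.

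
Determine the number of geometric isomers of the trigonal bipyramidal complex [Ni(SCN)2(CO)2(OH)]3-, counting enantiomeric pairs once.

5

A trigonal bipyramid has two axial and three equatorial sites, which are chemically inequivalent.
Systematic enumeration (placing each ligand type in turn and discarding arrangements equivalent by rotation or reflection) gives 5 geometric isomers.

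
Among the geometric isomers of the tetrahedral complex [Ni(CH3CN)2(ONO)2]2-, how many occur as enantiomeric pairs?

Only one geometric arrangement is possible.

0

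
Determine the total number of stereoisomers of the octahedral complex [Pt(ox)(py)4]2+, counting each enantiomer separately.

An octahedron has six vertices in three trans pairs; every non-trans pair is cis.
Each ox is bidentate and must span two cis positions.
Only one geometric arrangement is possible.

1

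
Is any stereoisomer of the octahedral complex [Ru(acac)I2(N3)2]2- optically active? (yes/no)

An octahedron has six vertices in three trans pairs; every non-trans pair is cis.
Each acac is bidentate and must span two cis positions.
Working through the distinct placements yields 3 geometric isomers: I trans, N3 cis; I cis, N3 cis (chiral); I cis, N3 trans.
One of these lacks any improper symmetry element and so occurs as an enantiomeric pair, giving 3 + 1 = 4 stereoisomers in total.

yes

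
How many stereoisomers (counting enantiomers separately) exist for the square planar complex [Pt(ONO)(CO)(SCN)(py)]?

3

A square has two trans pairs of vertices; adjacent vertices are cis.
Working through the distinct placements yields 3 geometric isomers: (CO/SCN trans, ONO/py trans); (CO/py trans, ONO/SCN trans); (CO/ONO trans, SCN/py trans).
Each arrangement has an internal mirror plane or centre of symmetry, so none is chiral.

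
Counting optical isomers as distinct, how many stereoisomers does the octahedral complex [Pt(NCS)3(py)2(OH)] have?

The six octahedral sites form three mutually perpendicular trans pairs.
Working through the distinct placements yields 3 geometric isomers: NCS mer, py trans; NCS mer, py cis; NCS fac, py cis.
Each arrangement has an internal mirror plane or centre of symmetry, so none is chiral.

3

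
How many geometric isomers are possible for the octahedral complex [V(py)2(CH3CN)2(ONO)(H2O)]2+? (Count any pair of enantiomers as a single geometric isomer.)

6

The six octahedral sites form three mutually perpendicular trans pairs.
The distinct arrangements are (6 in all): py trans, CH3CN trans; py cis, CH3CN trans; py trans, CH3CN cis; py cis, CH3CN cis (3 arrangements, 2 chiral).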